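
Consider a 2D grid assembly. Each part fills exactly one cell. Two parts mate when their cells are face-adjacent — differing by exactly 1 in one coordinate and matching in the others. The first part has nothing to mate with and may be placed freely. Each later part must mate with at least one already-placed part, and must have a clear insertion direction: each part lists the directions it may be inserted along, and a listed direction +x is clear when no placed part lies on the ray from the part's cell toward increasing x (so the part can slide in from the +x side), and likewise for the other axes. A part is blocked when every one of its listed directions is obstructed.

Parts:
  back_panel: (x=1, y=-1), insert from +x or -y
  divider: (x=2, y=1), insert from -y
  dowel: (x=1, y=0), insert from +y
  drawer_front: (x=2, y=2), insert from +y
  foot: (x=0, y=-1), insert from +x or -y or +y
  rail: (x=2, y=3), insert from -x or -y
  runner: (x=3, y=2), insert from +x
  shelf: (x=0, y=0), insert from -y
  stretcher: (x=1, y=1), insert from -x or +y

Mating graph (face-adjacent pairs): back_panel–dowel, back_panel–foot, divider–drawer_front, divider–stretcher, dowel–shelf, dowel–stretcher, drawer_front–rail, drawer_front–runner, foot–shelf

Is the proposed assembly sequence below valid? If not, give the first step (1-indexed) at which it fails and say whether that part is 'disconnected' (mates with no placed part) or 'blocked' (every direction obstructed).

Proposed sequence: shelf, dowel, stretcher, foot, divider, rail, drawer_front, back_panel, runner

Invalid at step 6 (disconnected)

1. shelf@(0, 0) [-y clear] — {shelf}
2. dowel@(1, 0) [+y clear] — {dowel, shelf}
3. stretcher@(1, 1) [-x clear] — {dowel, shelf, stretcher}
4. foot@(0, -1) [+x clear] — {dowel, foot, shelf, stretcher}
5. divider@(2, 1) [-y clear] — {divider, dowel, foot, shelf, stretcher}
6. rail@(2, 3) — no placed neighbour ⇒ disconnected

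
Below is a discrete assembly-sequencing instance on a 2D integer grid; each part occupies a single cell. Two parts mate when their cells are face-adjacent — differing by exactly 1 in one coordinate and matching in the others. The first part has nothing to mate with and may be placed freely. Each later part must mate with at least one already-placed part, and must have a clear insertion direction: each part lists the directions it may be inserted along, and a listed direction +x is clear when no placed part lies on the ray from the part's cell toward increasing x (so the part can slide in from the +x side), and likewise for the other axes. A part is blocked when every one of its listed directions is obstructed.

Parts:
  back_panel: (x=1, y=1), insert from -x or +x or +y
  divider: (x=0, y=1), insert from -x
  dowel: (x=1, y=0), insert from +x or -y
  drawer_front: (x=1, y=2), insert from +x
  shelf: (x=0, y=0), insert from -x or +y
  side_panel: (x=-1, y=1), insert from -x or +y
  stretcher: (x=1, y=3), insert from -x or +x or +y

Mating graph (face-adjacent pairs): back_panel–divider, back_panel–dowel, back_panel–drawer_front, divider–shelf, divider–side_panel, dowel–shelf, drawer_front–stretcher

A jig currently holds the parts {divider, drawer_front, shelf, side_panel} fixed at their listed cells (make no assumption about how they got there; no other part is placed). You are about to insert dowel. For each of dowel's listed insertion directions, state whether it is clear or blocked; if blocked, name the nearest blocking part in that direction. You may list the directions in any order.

+x: clear; -y: clear

+x: ray from dowel(1, 0) has no placed part ⇒ clear
-y: ray from dowel(1, 0) has no placed part ⇒ clear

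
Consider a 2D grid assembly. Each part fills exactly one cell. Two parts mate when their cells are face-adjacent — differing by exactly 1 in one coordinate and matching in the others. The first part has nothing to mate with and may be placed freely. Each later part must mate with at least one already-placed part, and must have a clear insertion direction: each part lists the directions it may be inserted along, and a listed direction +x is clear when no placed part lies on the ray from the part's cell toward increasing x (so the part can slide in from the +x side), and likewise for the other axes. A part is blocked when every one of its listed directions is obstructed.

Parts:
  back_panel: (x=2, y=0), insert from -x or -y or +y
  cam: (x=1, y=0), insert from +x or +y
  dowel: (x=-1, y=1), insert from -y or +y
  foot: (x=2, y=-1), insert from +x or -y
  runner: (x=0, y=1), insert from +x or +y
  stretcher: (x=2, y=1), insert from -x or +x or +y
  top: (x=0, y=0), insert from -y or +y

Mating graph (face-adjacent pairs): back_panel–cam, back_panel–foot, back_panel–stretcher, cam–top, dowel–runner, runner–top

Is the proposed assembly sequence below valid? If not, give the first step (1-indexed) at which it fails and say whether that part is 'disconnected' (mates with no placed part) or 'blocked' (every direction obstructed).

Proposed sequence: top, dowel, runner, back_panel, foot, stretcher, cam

1. top@(0, 0) [-y clear] — {top}
2. dowel@(-1, 1) — no placed neighbour ⇒ disconnected

Invalid at step 2 (disconnected)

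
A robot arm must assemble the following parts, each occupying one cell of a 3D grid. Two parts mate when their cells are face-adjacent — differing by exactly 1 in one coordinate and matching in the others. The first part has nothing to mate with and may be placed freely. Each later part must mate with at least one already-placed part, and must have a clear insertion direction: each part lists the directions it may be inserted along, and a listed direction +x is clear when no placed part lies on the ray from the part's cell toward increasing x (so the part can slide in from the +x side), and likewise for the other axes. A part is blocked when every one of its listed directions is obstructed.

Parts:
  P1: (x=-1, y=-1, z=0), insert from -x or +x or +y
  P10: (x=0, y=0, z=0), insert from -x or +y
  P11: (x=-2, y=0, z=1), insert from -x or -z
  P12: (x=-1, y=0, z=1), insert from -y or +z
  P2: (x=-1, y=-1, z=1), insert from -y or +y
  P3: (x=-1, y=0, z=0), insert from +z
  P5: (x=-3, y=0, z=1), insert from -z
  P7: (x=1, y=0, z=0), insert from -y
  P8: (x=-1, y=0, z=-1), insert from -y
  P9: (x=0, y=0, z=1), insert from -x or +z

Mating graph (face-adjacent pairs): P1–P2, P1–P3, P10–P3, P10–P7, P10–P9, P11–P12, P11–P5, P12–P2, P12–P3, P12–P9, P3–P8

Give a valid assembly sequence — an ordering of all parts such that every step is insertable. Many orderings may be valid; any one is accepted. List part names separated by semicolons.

1. P8@(-1, 0, -1) [-y clear] — {P8}
2. P3@(-1, 0, 0) [+z clear] — {P3, P8}
3. P10@(0, 0, 0) [+y clear] — {P10, P3, P8}
4. P9@(0, 0, 1) [-x clear] — {P10, P3, P8, P9}
5. P7@(1, 0, 0) [-y clear] — {P10, P3, P7, P8, P9}
6. P12@(-1, 0, 1) [-y clear] — {P10, P12, P3, P7, P8, P9}
7. P2@(-1, -1, 1) [-y clear] — {P10, P12, P2, P3, P7, P8, P9}
8. P1@(-1, -1, 0) [-x clear] — {P1, P10, P12, P2, P3, P7, P8, P9}
9. P11@(-2, 0, 1) [-x clear] — {P1, P10, P11, P12, P2, P3, P7, P8, P9}
10. P5@(-3, 0, 1) [-z clear] — {P1, P10, P11, P12, P2, P3, P5, P7, P8, P9}

P8; P3; P10; P9; P7; P12; P2; P1; P11; P5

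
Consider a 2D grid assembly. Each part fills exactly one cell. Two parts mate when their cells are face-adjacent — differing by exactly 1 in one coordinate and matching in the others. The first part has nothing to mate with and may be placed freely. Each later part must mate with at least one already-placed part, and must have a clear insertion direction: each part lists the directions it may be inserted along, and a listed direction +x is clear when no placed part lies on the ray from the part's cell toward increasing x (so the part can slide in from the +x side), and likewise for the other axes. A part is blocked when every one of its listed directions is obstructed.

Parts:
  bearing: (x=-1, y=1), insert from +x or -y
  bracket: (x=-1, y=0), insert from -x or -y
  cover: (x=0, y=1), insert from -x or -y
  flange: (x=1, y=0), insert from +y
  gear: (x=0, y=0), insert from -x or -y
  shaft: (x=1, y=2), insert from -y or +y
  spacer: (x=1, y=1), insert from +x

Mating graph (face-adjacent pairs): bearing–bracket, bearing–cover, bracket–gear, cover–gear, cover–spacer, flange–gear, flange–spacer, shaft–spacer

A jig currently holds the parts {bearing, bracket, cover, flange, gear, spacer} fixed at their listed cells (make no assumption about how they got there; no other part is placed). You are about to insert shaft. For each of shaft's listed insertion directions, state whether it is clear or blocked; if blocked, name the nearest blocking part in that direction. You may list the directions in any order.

+y: clear; -y: blocked by spacer

-y: nearest on ray is spacer@(1, 1) ⇒ blocked
+y: ray from shaft(1, 2) has no placed part ⇒ clear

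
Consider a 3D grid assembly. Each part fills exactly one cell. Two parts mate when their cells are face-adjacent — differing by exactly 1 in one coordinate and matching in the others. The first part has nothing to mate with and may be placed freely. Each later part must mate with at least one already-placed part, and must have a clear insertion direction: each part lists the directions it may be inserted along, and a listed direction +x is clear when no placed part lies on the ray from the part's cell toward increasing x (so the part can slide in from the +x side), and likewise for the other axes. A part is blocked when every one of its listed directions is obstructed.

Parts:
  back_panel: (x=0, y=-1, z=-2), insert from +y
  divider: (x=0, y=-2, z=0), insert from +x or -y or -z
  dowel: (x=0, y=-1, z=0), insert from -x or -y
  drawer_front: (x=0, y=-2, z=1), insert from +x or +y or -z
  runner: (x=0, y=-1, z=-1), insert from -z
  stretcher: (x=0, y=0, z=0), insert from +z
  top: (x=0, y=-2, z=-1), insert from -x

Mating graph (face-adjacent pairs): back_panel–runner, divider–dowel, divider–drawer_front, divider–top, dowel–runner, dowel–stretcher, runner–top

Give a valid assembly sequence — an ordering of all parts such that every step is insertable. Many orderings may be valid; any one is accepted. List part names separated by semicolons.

drawer_front; divider; dowel; stretcher; runner; top; back_panel

1. drawer_front@(0, -2, 1) [+x clear] — {drawer_front}
2. divider@(0, -2, 0) [+x clear] — {divider, drawer_front}
3. dowel@(0, -1, 0) [-x clear] — {divider, dowel, drawer_front}
4. stretcher@(0, 0, 0) [+z clear] — {divider, dowel, drawer_front, stretcher}
5. runner@(0, -1, -1) [-z clear] — {divider, dowel, drawer_front, runner, stretcher}
6. top@(0, -2, -1) [-x clear] — {divider, dowel, drawer_front, runner, stretcher, top}
7. back_panel@(0, -1, -2) [+y clear] — {back_panel, divider, dowel, drawer_front, runner, stretcher, top}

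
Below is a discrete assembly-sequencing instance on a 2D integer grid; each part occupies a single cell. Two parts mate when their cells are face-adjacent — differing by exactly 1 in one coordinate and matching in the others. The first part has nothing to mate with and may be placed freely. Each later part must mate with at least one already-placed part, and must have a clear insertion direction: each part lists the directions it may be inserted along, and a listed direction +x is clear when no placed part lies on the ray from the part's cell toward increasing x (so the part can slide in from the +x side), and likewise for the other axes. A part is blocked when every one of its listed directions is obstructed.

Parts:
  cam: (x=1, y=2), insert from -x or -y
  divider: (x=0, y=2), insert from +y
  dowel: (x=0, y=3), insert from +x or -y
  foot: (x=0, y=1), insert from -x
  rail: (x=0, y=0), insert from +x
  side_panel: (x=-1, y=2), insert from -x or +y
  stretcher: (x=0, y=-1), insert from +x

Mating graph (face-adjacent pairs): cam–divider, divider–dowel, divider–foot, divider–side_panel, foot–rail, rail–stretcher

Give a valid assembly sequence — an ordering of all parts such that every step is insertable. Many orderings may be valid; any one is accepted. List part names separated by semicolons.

1. side_panel@(-1, 2) [-x clear] — {side_panel}
2. divider@(0, 2) [+y clear] — {divider, side_panel}
3. foot@(0, 1) [-x clear] — {divider, foot, side_panel}
4. cam@(1, 2) [-y clear] — {cam, divider, foot, side_panel}
5. rail@(0, 0) [+x clear] — {cam, divider, foot, rail, side_panel}
6. stretcher@(0, -1) [+x clear] — {cam, divider, foot, rail, side_panel, stretcher}
7. dowel@(0, 3) [+x clear] — {cam, divider, dowel, foot, rail, side_panel, stretcher}

side_panel; divider; foot; cam; rail; stretcher; dowel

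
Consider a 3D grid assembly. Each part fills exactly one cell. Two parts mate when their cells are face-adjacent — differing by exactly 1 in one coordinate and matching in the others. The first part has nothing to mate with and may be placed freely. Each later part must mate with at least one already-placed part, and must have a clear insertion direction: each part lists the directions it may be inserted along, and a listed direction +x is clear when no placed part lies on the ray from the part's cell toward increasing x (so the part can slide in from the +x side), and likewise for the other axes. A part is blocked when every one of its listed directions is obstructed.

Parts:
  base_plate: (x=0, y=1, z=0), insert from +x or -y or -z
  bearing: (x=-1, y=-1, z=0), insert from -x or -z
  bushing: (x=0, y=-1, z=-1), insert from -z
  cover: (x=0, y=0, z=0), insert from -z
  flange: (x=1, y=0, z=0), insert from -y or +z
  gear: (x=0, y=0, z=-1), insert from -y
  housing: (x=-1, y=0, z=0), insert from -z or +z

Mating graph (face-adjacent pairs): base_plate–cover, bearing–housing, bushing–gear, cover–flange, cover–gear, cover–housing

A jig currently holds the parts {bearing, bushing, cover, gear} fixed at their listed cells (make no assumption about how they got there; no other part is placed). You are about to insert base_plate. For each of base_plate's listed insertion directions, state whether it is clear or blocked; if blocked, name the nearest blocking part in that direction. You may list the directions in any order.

+x: clear; -y: blocked by cover; -z: clear

+x: ray from base_plate(0, 1, 0) has no placed part ⇒ clear
-y: nearest on ray is cover@(0, 0, 0) ⇒ blocked
-z: ray from base_plate(0, 1, 0) has no placed part ⇒ clear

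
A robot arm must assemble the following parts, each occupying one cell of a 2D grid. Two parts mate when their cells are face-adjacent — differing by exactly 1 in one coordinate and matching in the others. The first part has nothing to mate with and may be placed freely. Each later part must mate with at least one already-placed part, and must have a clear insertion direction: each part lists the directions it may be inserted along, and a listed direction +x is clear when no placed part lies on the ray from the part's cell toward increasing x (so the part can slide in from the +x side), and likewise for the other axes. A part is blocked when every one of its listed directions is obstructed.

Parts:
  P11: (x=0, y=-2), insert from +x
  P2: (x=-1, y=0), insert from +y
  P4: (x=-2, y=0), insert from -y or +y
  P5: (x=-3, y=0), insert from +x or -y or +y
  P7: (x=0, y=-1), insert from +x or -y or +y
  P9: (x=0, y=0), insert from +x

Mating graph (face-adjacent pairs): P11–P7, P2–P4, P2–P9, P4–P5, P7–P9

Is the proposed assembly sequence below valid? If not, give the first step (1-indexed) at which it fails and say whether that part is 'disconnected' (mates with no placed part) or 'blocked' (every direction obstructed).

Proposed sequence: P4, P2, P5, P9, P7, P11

1. P4@(-2, 0) [-y clear] — {P4}
2. P2@(-1, 0) [+y clear] — {P2, P4}
3. P5@(-3, 0) [-y clear] — {P2, P4, P5}
4. P9@(0, 0) [+x clear] — {P2, P4, P5, P9}
5. P7@(0, -1) [+x clear] — {P2, P4, P5, P7, P9}
6. P11@(0, -2) [+x clear] — {P11, P2, P4, P5, P7, P9}

Valid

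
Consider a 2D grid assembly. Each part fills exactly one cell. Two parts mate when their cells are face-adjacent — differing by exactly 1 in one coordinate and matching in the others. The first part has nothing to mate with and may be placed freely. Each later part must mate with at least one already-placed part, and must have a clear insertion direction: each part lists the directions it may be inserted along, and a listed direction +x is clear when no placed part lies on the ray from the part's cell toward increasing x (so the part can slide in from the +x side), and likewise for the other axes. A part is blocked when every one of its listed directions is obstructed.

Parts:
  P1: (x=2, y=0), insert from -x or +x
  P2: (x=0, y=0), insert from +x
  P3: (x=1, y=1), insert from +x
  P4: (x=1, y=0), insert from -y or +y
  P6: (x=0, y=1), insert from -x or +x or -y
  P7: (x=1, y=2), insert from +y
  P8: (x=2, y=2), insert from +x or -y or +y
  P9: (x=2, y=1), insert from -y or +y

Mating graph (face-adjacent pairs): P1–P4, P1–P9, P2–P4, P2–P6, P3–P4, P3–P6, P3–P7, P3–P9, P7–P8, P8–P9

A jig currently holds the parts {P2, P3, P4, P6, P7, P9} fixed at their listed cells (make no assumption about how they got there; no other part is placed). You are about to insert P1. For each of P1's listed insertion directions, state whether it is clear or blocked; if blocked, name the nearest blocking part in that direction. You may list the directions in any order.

-x: nearest on ray is P4@(1, 0) ⇒ blocked
+x: ray from P1(2, 0) has no placed part ⇒ clear

+x: clear; -x: blocked by P4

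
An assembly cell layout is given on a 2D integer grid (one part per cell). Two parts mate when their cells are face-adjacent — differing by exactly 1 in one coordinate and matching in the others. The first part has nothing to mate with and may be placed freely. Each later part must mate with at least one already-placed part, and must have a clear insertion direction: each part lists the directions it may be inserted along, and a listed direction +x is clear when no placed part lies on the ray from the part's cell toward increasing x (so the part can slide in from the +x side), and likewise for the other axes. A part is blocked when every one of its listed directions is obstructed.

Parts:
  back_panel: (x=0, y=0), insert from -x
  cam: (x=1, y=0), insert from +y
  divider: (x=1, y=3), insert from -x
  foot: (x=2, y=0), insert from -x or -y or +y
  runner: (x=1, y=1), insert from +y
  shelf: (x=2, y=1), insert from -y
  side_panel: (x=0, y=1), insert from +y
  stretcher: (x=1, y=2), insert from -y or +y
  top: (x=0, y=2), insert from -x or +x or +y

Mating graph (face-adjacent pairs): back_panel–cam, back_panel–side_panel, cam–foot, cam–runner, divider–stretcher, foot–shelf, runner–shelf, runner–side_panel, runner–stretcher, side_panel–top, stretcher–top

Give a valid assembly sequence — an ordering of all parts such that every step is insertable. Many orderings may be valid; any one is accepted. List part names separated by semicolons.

shelf; foot; cam; back_panel; runner; stretcher; divider; side_panel; top

1. shelf@(2, 1) [-y clear] — {shelf}
2. foot@(2, 0) [-x clear] — {foot, shelf}
3. cam@(1, 0) [+y clear] — {cam, foot, shelf}
4. back_panel@(0, 0) [-x clear] — {back_panel, cam, foot, shelf}
5. runner@(1, 1) [+y clear] — {back_panel, cam, foot, runner, shelf}
6. stretcher@(1, 2) [+y clear] — {back_panel, cam, foot, runner, shelf, stretcher}
7. divider@(1, 3) [-x clear] — {back_panel, cam, divider, foot, runner, shelf, stretcher}
8. side_panel@(0, 1) [+y clear] — {back_panel, cam, divider, foot, runner, shelf, side_panel, stretcher}
9. top@(0, 2) [-x clear] — {back_panel, cam, divider, foot, runner, shelf, side_panel, stretcher, top}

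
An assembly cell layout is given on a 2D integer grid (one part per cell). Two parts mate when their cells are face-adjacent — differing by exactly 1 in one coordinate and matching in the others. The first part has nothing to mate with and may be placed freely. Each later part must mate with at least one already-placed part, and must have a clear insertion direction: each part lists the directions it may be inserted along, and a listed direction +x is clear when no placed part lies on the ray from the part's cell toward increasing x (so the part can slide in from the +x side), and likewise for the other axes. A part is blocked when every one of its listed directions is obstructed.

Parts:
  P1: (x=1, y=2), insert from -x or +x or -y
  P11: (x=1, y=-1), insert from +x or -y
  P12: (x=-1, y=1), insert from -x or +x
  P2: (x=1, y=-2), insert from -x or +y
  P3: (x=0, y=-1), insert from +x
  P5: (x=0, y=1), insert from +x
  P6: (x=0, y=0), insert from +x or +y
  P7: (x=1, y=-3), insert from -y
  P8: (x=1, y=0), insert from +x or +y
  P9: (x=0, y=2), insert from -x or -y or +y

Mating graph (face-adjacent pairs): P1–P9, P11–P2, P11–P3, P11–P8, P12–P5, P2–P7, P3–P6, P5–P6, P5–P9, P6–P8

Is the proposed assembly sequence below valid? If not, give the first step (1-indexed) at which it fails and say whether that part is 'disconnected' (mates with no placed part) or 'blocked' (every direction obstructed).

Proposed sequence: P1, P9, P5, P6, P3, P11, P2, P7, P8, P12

Valid

1. P1@(1, 2) [-x clear] — {P1}
2. P9@(0, 2) [-x clear] — {P1, P9}
3. P5@(0, 1) [+x clear] — {P1, P5, P9}
4. P6@(0, 0) [+x clear] — {P1, P5, P6, P9}
5. P3@(0, -1) [+x clear] — {P1, P3, P5, P6, P9}
6. P11@(1, -1) [+x clear] — {P1, P11, P3, P5, P6, P9}
7. P2@(1, -2) [-x clear] — {P1, P11, P2, P3, P5, P6, P9}
8. P7@(1, -3) [-y clear] — {P1, P11, P2, P3, P5, P6, P7, P9}
9. P8@(1, 0) [+x clear] — {P1, P11, P2, P3, P5, P6, P7, P8, P9}
10. P12@(-1, 1) [-x clear] — {P1, P11, P12, P2, P3, P5, P6, P7, P8, P9}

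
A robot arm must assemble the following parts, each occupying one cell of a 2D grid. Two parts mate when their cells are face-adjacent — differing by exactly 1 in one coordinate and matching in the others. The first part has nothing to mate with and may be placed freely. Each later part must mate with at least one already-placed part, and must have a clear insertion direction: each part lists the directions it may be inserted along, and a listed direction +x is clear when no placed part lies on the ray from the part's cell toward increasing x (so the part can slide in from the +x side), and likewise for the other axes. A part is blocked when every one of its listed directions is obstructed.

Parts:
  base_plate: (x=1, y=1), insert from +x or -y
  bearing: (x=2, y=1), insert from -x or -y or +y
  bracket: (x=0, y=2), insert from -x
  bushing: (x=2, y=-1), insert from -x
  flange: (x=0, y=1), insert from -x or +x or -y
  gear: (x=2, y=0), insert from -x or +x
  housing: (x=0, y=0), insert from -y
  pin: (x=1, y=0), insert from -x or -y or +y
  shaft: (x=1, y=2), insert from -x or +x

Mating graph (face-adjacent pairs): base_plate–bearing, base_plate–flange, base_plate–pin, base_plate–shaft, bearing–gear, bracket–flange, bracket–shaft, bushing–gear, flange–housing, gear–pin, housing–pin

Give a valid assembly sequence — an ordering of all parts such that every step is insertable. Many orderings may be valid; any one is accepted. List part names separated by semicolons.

shaft; base_plate; pin; bearing; housing; flange; bracket; gear; bushing

1. shaft@(1, 2) [-x clear] — {shaft}
2. base_plate@(1, 1) [+x clear] — {base_plate, shaft}
3. pin@(1, 0) [-x clear] — {base_plate, pin, shaft}
4. bearing@(2, 1) [-y clear] — {base_plate, bearing, pin, shaft}
5. housing@(0, 0) [-y clear] — {base_plate, bearing, housing, pin, shaft}
6. flange@(0, 1) [-x clear] — {base_plate, bearing, flange, housing, pin, shaft}
7. bracket@(0, 2) [-x clear] — {base_plate, bearing, bracket, flange, housing, pin, shaft}
8. gear@(2, 0) [+x clear] — {base_plate, bearing, bracket, flange, gear, housing, pin, shaft}
9. bushing@(2, -1) [-x clear] — {base_plate, bearing, bracket, bushing, flange, gear, housing, pin, shaft}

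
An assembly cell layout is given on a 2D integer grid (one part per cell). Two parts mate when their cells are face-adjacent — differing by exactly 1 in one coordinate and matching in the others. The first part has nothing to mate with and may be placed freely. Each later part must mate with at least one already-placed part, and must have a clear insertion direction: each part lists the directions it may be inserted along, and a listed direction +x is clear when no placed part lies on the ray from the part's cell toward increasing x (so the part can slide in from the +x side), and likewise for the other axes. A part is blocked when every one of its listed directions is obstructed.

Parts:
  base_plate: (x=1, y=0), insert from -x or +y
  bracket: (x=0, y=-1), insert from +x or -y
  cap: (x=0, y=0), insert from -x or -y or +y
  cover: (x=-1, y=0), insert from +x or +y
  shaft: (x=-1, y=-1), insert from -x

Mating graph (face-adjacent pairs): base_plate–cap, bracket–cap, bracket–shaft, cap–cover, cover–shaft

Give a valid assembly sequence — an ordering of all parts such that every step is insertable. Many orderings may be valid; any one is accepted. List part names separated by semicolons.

1. shaft@(-1, -1) [-x clear] — {shaft}
2. bracket@(0, -1) [+x clear] — {bracket, shaft}
3. cover@(-1, 0) [+x clear] — {bracket, cover, shaft}
4. cap@(0, 0) [+y clear] — {bracket, cap, cover, shaft}
5. base_plate@(1, 0) [+y clear] — {base_plate, bracket, cap, cover, shaft}

shaft; bracket; cover; cap; base_plate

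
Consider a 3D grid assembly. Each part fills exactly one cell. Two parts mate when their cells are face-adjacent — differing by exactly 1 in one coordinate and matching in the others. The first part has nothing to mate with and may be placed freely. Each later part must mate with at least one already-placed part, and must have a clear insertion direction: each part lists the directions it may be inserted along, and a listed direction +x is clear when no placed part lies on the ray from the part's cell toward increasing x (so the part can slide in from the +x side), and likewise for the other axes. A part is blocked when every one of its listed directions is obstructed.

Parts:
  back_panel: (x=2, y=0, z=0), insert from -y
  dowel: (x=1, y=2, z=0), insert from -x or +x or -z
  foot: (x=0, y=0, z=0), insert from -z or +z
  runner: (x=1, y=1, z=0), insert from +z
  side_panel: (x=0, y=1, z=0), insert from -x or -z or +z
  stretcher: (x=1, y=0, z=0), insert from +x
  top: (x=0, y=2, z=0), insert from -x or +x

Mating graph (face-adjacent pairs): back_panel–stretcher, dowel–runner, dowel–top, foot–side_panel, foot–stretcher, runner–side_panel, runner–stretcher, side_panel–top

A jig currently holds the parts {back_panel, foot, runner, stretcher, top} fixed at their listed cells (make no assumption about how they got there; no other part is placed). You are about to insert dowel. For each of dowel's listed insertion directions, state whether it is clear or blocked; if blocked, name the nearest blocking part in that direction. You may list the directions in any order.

+x: clear; -x: blocked by top; -z: clear

-x: nearest on ray is top@(0, 2, 0) ⇒ blocked
+x: ray from dowel(1, 2, 0) has no placed part ⇒ clear
-z: ray from dowel(1, 2, 0) has no placed part ⇒ clear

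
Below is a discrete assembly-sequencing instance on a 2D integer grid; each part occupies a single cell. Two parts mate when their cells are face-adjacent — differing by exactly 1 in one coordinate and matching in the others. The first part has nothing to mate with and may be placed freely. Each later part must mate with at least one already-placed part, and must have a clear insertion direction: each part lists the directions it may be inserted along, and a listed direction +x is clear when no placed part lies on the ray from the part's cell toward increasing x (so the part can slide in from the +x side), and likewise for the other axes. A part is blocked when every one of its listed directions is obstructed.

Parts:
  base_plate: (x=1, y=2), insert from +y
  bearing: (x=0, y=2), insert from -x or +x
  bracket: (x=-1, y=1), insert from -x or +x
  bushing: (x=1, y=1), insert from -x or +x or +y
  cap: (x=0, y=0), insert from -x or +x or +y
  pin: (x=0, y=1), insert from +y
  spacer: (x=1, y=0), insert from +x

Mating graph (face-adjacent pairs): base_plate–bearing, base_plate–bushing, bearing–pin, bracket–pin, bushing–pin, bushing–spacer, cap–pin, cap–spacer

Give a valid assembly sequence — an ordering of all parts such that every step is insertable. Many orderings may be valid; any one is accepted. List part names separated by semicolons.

cap; pin; bracket; spacer; bushing; base_plate; bearing

1. cap@(0, 0) [-x clear] — {cap}
2. pin@(0, 1) [+y clear] — {cap, pin}
3. bracket@(-1, 1) [-x clear] — {bracket, cap, pin}
4. spacer@(1, 0) [+x clear] — {bracket, cap, pin, spacer}
5. bushing@(1, 1) [+x clear] — {bracket, bushing, cap, pin, spacer}
6. base_plate@(1, 2) [+y clear] — {base_plate, bracket, bushing, cap, pin, spacer}
7. bearing@(0, 2) [-x clear] — {base_plate, bearing, bracket, bushing, cap, pin, spacer}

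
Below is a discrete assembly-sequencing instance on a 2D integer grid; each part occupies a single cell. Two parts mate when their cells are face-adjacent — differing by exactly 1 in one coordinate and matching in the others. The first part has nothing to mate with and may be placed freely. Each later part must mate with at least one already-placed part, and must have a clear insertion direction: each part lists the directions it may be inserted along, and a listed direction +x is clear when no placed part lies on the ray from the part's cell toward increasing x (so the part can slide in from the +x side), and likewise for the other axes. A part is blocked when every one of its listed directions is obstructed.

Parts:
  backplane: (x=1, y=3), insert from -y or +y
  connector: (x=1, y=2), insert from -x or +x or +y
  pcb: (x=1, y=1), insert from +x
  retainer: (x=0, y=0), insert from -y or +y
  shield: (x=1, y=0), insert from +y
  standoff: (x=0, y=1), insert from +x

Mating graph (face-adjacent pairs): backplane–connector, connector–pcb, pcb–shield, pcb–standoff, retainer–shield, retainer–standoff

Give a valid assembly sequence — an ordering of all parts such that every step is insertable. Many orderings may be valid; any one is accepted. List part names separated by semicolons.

shield; retainer; standoff; pcb; connector; backplane

1. shield@(1, 0) [+y clear] — {shield}
2. retainer@(0, 0) [-y clear] — {retainer, shield}
3. standoff@(0, 1) [+x clear] — {retainer, shield, standoff}
4. pcb@(1, 1) [+x clear] — {pcb, retainer, shield, standoff}
5. connector@(1, 2) [-x clear] — {connector, pcb, retainer, shield, standoff}
6. backplane@(1, 3) [+y clear] — {backplane, connector, pcb, retainer, shield, standoff}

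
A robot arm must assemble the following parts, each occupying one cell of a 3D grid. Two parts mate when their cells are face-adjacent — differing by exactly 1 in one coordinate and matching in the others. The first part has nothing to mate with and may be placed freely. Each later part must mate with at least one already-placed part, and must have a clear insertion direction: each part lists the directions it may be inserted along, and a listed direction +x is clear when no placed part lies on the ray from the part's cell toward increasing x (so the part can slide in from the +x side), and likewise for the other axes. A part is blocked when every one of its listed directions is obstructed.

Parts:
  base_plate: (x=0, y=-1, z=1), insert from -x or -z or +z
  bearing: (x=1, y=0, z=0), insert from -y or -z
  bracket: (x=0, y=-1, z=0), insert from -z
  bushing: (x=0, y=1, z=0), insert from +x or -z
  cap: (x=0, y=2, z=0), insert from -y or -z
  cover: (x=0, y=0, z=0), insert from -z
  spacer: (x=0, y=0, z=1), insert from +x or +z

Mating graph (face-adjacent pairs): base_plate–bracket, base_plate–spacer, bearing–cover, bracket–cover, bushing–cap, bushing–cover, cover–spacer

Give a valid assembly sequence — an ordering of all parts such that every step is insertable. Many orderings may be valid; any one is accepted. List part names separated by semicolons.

1. cover@(0, 0, 0) [-z clear] — {cover}
2. bushing@(0, 1, 0) [+x clear] — {bushing, cover}
3. cap@(0, 2, 0) [-z clear] — {bushing, cap, cover}
4. bearing@(1, 0, 0) [-y clear] — {bearing, bushing, cap, cover}
5. spacer@(0, 0, 1) [+x clear] — {bearing, bushing, cap, cover, spacer}
6. base_plate@(0, -1, 1) [-x clear] — {base_plate, bearing, bushing, cap, cover, spacer}
7. bracket@(0, -1, 0) [-z clear] — {base_plate, bearing, bracket, bushing, cap, cover, spacer}

cover; bushing; cap; bearing; spacer; base_plate; bracket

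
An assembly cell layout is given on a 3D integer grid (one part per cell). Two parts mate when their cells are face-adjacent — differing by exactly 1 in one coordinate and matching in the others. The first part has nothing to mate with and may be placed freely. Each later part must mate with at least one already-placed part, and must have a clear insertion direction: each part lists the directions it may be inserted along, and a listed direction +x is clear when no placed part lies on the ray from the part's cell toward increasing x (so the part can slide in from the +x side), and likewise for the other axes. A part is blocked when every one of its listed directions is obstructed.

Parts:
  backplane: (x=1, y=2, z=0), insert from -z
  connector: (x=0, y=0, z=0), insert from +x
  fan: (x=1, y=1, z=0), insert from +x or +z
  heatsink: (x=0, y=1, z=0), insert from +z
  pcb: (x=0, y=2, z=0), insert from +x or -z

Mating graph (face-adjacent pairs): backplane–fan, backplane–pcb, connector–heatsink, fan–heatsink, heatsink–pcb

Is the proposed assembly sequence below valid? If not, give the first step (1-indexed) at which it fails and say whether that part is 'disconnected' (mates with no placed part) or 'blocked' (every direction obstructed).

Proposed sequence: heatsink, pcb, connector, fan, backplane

Valid

1. heatsink@(0, 1, 0) [+z clear] — {heatsink}
2. pcb@(0, 2, 0) [+x clear] — {heatsink, pcb}
3. connector@(0, 0, 0) [+x clear] — {connector, heatsink, pcb}
4. fan@(1, 1, 0) [+x clear] — {connector, fan, heatsink, pcb}
5. backplane@(1, 2, 0) [-z clear] — {backplane, connector, fan, heatsink, pcb}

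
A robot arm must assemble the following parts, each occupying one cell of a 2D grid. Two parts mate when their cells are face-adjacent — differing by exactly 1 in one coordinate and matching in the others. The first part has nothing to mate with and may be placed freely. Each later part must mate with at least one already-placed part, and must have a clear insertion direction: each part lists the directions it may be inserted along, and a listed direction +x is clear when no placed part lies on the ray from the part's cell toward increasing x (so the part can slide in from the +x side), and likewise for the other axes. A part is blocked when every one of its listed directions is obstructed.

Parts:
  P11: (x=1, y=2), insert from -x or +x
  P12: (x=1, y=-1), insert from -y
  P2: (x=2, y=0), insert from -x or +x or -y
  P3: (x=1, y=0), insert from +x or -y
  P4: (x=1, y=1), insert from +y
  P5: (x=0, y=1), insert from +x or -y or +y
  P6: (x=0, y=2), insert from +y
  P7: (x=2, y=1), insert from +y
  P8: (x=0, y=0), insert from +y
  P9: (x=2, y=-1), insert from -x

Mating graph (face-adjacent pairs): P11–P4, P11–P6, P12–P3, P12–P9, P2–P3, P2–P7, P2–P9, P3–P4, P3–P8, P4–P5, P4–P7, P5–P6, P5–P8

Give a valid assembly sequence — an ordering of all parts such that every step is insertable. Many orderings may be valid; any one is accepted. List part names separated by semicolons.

P2; P9; P7; P4; P3; P12; P11; P8; P5; P6

1. P2@(2, 0) [-x clear] — {P2}
2. P9@(2, -1) [-x clear] — {P2, P9}
3. P7@(2, 1) [+y clear] — {P2, P7, P9}
4. P4@(1, 1) [+y clear] — {P2, P4, P7, P9}
5. P3@(1, 0) [-y clear] — {P2, P3, P4, P7, P9}
6. P12@(1, -1) [-y clear] — {P12, P2, P3, P4, P7, P9}
7. P11@(1, 2) [-x clear] — {P11, P12, P2, P3, P4, P7, P9}
8. P8@(0, 0) [+y clear] — {P11, P12, P2, P3, P4, P7, P8, P9}
9. P5@(0, 1) [+y clear] — {P11, P12, P2, P3, P4, P5, P7, P8, P9}
10. P6@(0, 2) [+y clear] — {P11, P12, P2, P3, P4, P5, P6, P7, P8, P9}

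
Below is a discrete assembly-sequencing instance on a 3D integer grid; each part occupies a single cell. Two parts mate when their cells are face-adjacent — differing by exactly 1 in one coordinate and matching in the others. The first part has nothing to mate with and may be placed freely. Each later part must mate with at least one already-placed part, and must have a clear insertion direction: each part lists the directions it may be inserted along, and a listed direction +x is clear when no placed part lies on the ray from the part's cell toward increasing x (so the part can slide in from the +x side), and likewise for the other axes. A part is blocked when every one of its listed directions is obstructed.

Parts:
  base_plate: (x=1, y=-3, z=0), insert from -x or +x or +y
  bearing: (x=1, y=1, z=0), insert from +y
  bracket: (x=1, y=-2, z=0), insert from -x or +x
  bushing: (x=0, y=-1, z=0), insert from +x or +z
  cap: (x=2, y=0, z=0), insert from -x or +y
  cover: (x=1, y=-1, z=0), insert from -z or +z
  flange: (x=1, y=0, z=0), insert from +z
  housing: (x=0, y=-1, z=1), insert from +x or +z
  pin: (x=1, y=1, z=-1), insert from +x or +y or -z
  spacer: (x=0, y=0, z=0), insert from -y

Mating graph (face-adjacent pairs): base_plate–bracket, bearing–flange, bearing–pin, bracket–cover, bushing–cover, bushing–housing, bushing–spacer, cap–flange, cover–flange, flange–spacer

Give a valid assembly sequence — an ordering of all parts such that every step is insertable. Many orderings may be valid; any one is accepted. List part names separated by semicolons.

cap; flange; cover; spacer; bushing; bearing; pin; bracket; housing; base_plate

1. cap@(2, 0, 0) [-x clear] — {cap}
2. flange@(1, 0, 0) [+z clear] — {cap, flange}
3. cover@(1, -1, 0) [-z clear] — {cap, cover, flange}
4. spacer@(0, 0, 0) [-y clear] — {cap, cover, flange, spacer}
5. bushing@(0, -1, 0) [+z clear] — {bushing, cap, cover, flange, spacer}
6. bearing@(1, 1, 0) [+y clear] — {bearing, bushing, cap, cover, flange, spacer}
7. pin@(1, 1, -1) [+x clear] — {bearing, bushing, cap, cover, flange, pin, spacer}
8. bracket@(1, -2, 0) [-x clear] — {bearing, bracket, bushing, cap, cover, flange, pin, spacer}
9. housing@(0, -1, 1) [+x clear] — {bearing, bracket, bushing, cap, cover, flange, housing, pin, spacer}
10. base_plate@(1, -3, 0) [-x clear] — {base_plate, bearing, bracket, bushing, cap, cover, flange, housing, pin, spacer}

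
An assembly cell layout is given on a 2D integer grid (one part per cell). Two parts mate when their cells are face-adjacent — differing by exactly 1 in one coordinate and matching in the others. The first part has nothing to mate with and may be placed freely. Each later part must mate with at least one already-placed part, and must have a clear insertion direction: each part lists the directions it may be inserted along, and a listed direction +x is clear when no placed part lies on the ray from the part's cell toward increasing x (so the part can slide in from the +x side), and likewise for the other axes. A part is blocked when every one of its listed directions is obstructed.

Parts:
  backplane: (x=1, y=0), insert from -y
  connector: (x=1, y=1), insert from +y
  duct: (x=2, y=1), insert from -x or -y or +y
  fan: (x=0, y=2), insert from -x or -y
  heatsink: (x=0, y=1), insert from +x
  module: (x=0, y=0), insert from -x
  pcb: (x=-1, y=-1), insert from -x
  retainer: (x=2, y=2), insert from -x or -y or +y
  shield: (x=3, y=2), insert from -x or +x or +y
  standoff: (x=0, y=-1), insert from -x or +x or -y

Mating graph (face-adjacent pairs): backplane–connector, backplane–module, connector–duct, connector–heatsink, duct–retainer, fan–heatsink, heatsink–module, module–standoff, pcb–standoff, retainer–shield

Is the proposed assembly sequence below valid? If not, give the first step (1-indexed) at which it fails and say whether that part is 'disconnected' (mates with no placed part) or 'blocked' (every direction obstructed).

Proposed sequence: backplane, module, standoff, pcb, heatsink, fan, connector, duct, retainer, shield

Valid

1. backplane@(1, 0) [-y clear] — {backplane}
2. module@(0, 0) [-x clear] — {backplane, module}
3. standoff@(0, -1) [-x clear] — {backplane, module, standoff}
4. pcb@(-1, -1) [-x clear] — {backplane, module, pcb, standoff}
5. heatsink@(0, 1) [+x clear] — {backplane, heatsink, module, pcb, standoff}
6. fan@(0, 2) [-x clear] — {backplane, fan, heatsink, module, pcb, standoff}
7. connector@(1, 1) [+y clear] — {backplane, connector, fan, heatsink, module, pcb, standoff}
8. duct@(2, 1) [-y clear] — {backplane, connector, duct, fan, heatsink, module, pcb, standoff}
9. retainer@(2, 2) [+y clear] — {backplane, connector, duct, fan, heatsink, module, pcb, retainer, standoff}
10. shield@(3, 2) [+x clear] — {backplane, connector, duct, fan, heatsink, module, pcb, retainer, shield, standoff}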